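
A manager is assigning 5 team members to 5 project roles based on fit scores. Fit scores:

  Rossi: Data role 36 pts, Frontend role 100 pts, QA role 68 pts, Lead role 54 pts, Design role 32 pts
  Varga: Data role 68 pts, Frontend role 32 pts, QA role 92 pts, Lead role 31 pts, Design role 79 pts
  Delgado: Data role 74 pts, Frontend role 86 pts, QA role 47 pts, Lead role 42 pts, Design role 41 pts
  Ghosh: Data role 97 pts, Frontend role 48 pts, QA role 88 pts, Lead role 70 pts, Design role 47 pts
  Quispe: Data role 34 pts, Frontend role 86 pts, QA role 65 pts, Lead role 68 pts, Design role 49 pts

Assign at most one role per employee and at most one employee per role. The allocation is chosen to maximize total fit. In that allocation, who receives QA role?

This is a one-to-one assignment (maximum-weight bipartite matching).
Optimal: Rossi→Frontend role (100 pts), Varga→Design role (79 pts), Delgado→Data role (74 pts), Ghosh→QA role (88 pts), Quispe→Lead role (68 pts) — total 100+79+74+88+68 = 409 pts.
Max-entry greedy (repeatedly take the single best remaining cell) gives 398 pts, worse by 11.
Ghosh's own top role is Data role (97 pts), but forcing Ghosh→Data role and reassigning the rest optimally gives only 398 pts — worse by 11.

Ghosh receives QA role.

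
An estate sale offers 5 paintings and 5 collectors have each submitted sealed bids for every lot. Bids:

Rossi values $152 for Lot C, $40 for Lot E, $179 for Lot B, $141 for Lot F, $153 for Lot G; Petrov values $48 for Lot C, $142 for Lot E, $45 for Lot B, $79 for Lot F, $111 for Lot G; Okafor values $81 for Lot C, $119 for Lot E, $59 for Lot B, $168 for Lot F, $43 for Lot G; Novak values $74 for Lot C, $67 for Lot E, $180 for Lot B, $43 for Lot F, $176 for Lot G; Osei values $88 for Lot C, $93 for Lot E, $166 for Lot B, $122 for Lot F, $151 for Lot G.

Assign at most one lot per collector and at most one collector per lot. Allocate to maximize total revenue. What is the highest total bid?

Maximum total: $804

Optimal: Rossi→Lot C ($152), Petrov→Lot E ($142), Okafor→Lot F ($168), Novak→Lot G ($176), Osei→Lot B ($166) — total 152+142+168+176+166 = $804.
Row-greedy (each collector in turn takes its best remaining lot) gives $753, worse by 51.
Next-best assignment: Rossi→Lot C, Petrov→Lot E, Okafor→Lot F, Novak→Lot B, Osei→Lot G = $793.
No other one-to-one assignment exceeds $804.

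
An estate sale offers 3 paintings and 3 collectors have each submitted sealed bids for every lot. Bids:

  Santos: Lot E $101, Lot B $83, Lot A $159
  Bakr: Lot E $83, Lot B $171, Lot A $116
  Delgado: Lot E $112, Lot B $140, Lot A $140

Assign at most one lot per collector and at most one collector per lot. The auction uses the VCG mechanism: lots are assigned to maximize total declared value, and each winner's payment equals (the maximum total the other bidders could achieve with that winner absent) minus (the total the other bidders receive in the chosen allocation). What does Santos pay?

Efficient allocation: Santos→Lot A ($159), Bakr→Lot B ($171), Delgado→Lot E ($112); total welfare W = $442.
Santos receives Lot A at value $159, so the others get W − 159 = $283.
Without Santos: best allocation of the remaining 2 bidders over all 3 lots is Bakr→Lot B ($171), Delgado→Lot A ($140), total $311.
VCG payment = (others' best without Santos) − (others' welfare with Santos) = 311 − 283 = $28.

Santos pays $28.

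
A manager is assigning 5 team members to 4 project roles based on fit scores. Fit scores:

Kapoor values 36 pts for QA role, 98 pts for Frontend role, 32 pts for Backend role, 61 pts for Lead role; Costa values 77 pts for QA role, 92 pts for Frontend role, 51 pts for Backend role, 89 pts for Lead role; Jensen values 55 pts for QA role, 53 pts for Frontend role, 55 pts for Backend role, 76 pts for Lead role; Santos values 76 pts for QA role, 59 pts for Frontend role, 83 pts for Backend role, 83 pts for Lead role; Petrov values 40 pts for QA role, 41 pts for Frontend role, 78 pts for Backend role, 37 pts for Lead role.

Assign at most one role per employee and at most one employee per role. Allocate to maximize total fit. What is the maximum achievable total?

Optimal: Santos→QA role (76 pts), Kapoor→Frontend role (98 pts), Petrov→Backend role (78 pts), Costa→Lead role (89 pts) — total 76+98+78+89 = 341 pts.
Max-entry greedy (repeatedly take the single best remaining cell) gives 325 pts, worse by 16.
Next-best assignment: Costa→QA role, Kapoor→Frontend role, Petrov→Backend role, Santos→Lead role = 336 pts.
Every other assignment is strictly worse.

Maximum total: 341 pts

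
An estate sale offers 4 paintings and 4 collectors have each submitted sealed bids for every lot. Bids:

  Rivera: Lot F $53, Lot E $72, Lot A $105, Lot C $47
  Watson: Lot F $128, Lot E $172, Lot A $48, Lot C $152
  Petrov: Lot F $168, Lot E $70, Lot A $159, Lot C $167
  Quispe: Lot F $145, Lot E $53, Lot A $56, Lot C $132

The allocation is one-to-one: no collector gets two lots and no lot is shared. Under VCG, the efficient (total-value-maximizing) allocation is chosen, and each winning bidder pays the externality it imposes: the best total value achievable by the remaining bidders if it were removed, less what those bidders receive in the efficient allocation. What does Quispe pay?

Efficient allocation: Rivera→Lot A ($105), Watson→Lot E ($172), Petrov→Lot C ($167), Quispe→Lot F ($145); total welfare W = $589.
Quispe receives Lot F at value $145, so the others get W − 145 = $444.
Without Quispe: best allocation of the remaining 3 bidders over all 4 lots is Rivera→Lot A ($105), Watson→Lot E ($172), Petrov→Lot F ($168), total $445.
VCG payment = (others' best without Quispe) − (others' welfare with Quispe) = 445 − 444 = $1.

Quispe pays $1.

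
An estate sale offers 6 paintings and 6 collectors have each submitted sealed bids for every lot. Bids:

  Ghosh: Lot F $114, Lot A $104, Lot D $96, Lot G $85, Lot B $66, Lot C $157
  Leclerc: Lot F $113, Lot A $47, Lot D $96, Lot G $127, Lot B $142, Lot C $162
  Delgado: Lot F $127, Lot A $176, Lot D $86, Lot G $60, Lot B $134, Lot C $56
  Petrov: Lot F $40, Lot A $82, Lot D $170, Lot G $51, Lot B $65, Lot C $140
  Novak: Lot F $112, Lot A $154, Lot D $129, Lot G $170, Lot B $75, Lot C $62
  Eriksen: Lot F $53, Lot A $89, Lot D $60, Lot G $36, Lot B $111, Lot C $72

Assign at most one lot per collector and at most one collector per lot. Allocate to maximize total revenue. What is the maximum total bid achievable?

Maximum total: $903

Optimal: Ghosh→Lot F ($114), Leclerc→Lot C ($162), Delgado→Lot A ($176), Petrov→Lot D ($170), Novak→Lot G ($170), Eriksen→Lot B ($111) — total 114+162+176+170+170+111 = $903.
Column-greedy (each lot in turn goes to its best remaining collector) gives $846, worse by 57.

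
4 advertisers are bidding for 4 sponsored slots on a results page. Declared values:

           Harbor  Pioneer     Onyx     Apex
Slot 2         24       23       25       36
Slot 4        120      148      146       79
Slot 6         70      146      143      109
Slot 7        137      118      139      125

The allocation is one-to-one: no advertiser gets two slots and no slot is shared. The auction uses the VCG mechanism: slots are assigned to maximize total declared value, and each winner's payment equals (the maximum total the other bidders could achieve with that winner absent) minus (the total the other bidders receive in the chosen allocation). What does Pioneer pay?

Efficient allocation: Harbor→Slot 7 ($137), Pioneer→Slot 6 ($146), Onyx→Slot 4 ($146), Apex→Slot 2 ($36); total welfare W = $465.
Pioneer receives Slot 6 at value $146, so the others get W − 146 = $319.
Without Pioneer: best allocation of the remaining 3 bidders over all 4 slots is Harbor→Slot 7 ($137), Onyx→Slot 4 ($146), Apex→Slot 6 ($109), total $392.
VCG payment = (others' best without Pioneer) − (others' welfare with Pioneer) = 392 − 319 = $73.

Pioneer pays $73.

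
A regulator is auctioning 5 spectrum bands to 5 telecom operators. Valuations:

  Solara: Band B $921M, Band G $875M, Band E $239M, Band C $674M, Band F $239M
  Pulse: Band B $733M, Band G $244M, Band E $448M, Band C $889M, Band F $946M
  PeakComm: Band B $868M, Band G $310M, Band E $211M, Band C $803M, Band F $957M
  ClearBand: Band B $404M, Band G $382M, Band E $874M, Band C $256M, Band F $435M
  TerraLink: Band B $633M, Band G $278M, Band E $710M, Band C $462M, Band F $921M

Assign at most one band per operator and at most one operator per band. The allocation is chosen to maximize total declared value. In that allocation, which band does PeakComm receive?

Optimal: Solara→Band G ($875M), Pulse→Band C ($889M), PeakComm→Band B ($868M), ClearBand→Band E ($874M), TerraLink→Band F ($921M) — total 875+889+868+874+921 = $4427M.
Swapping Solara↔Pulse (Solara→Band C $674M, Pulse→Band G $244M) loses 846.
No other one-to-one assignment exceeds $4427M.
PeakComm's own top band is Band F ($957M), but forcing PeakComm→Band F and reassigning the rest optimally gives only $4228M — worse by 199.

PeakComm receives Band B.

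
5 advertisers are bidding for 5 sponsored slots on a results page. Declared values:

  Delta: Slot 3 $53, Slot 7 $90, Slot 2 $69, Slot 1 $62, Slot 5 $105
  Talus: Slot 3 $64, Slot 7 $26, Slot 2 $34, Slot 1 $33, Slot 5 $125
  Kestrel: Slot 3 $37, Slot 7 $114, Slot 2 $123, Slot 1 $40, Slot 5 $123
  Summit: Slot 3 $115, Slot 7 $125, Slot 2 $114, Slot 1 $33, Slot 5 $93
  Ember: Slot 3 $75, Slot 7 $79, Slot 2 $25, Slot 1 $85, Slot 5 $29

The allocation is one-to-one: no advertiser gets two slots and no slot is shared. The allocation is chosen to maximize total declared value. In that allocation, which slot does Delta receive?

Treat this as an assignment problem: match each advertiser to one slot.
Optimal: Delta→Slot 7 ($90), Talus→Slot 5 ($125), Kestrel→Slot 2 ($123), Summit→Slot 3 ($115), Ember→Slot 1 ($85) — total 90+125+123+115+85 = $538.
Column-greedy (each slot in turn goes to its best remaining advertiser) gives $508, worse by 30.
Next-best assignment: Delta→Slot 3, Talus→Slot 5, Kestrel→Slot 2, Summit→Slot 7, Ember→Slot 1 = $511.
Swapping Delta↔Ember (Delta→Slot 1 $62, Ember→Slot 7 $79) loses 34.
No other one-to-one assignment exceeds $538.
Delta's own top slot is Slot 5 ($105), but forcing Delta→Slot 5 and reassigning the rest optimally gives only $502 — worse by 36.

Delta receives Slot 7.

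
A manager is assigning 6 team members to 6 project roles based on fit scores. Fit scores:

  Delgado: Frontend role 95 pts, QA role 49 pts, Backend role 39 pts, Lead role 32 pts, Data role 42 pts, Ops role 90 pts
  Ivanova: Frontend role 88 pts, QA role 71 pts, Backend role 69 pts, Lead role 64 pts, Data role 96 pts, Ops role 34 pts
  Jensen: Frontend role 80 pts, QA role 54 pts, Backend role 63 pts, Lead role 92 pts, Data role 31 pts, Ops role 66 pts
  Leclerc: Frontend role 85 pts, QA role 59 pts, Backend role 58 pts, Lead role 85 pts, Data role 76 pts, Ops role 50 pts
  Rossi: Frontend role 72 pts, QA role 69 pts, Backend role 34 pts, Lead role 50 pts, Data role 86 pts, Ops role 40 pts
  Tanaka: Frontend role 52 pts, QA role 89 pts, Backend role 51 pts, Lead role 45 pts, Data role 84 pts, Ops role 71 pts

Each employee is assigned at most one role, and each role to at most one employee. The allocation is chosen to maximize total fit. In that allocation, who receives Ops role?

Optimal: Delgado→Ops role (90 pts), Ivanova→Backend role (69 pts), Jensen→Lead role (92 pts), Leclerc→Frontend role (85 pts), Rossi→Data role (86 pts), Tanaka→QA role (89 pts) — total 90+69+92+85+86+89 = 511 pts.
Column-greedy (each role in turn goes to its best remaining employee) gives 481 pts, worse by 30.
Every other assignment is strictly worse.
Delgado's own top role is Frontend role (95 pts), but forcing Delgado→Frontend role and reassigning the rest optimally gives only 490 pts — worse by 21.

Delgado receives Ops role.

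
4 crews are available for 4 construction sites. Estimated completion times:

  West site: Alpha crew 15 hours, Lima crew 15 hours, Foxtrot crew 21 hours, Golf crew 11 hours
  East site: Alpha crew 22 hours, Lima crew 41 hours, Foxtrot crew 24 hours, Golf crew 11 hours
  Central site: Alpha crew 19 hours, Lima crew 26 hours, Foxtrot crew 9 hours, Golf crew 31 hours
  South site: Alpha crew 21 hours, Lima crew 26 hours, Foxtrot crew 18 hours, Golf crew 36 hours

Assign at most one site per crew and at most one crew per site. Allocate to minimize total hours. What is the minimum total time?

This is a one-to-one assignment (minimum-cost bipartite matching).
Optimal: Alpha crew→South site (21 hours), Lima crew→West site (15 hours), Foxtrot crew→Central site (9 hours), Golf crew→East site (11 hours) — total 21+15+9+11 = 56 hours.
Row-greedy (each crew in turn takes its cheapest remaining site) gives 70 hours, worse by 14.
Next-best assignment: Alpha crew→West site, Lima crew→South site, Foxtrot crew→Central site, Golf crew→East site = 61 hours.

Minimum total: 56 hours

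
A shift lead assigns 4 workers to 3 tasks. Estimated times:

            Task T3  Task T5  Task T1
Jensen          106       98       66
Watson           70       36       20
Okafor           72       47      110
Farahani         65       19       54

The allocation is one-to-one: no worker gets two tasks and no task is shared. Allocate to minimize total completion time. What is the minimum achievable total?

Minimum total: 111 min

Optimal: Okafor→Task T3 (72 min), Farahani→Task T5 (19 min), Watson→Task T1 (20 min) — total 72+19+20 = 111 min.
Row-greedy (each worker in turn takes its cheapest remaining task) gives 174 min, worse by 63.
Next-best assignment: Farahani→Task T3, Okafor→Task T5, Watson→Task T1 = 132 min.
Swapping Watson↔Farahani (Watson→Task T5 36 min, Farahani→Task T1 54 min) adds 51.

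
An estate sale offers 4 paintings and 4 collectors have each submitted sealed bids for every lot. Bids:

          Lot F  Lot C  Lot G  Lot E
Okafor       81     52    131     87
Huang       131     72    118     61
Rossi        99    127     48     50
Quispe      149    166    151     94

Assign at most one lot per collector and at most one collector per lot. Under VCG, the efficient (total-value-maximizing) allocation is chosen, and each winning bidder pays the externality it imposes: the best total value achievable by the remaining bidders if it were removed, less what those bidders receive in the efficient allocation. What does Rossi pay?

Rossi pays $59.

Efficient allocation: Okafor→Lot E ($87), Huang→Lot F ($131), Rossi→Lot C ($127), Quispe→Lot G ($151); total welfare W = $496.
Rossi receives Lot C at value $127, so the others get W − 127 = $369.
Without Rossi: best allocation of the remaining 3 bidders over all 4 lots is Okafor→Lot G ($131), Huang→Lot F ($131), Quispe→Lot C ($166), total $428.
VCG payment = (others' best without Rossi) − (others' welfare with Rossi) = 428 − 369 = $59.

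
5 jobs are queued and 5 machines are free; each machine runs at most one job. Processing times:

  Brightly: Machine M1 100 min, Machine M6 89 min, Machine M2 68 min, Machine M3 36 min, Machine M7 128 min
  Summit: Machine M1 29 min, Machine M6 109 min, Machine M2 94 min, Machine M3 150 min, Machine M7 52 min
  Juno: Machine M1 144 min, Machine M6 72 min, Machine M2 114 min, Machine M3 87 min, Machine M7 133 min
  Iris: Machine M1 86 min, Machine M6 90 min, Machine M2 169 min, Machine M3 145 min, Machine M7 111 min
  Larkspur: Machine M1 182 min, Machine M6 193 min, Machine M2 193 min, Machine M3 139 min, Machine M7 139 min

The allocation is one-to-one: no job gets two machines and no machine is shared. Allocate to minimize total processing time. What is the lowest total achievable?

Optimal: Brightly→Machine M3 (36 min), Summit→Machine M1 (29 min), Juno→Machine M2 (114 min), Iris→Machine M6 (90 min), Larkspur→Machine M7 (139 min) — total 36+29+114+90+139 = 408 min.
Row-greedy (each job in turn takes its cheapest remaining machine) gives 441 min, worse by 33.
Next-best assignment: Brightly→Machine M2, Summit→Machine M1, Juno→Machine M3, Iris→Machine M6, Larkspur→Machine M7 = 413 min.

Min total: 408 min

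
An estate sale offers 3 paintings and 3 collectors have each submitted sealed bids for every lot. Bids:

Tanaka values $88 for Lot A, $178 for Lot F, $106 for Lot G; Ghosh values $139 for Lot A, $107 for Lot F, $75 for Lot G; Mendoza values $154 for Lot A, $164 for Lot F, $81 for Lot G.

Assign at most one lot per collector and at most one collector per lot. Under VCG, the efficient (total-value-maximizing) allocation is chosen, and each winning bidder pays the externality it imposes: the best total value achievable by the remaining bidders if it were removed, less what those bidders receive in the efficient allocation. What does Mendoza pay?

Efficient allocation: Tanaka→Lot G ($106), Ghosh→Lot A ($139), Mendoza→Lot F ($164); total welfare W = $409.
Mendoza receives Lot F at value $164, so the others get W − 164 = $245.
Without Mendoza: best allocation of the remaining 2 bidders over all 3 lots is Tanaka→Lot F ($178), Ghosh→Lot A ($139), total $317.
VCG payment = (others' best without Mendoza) − (others' welfare with Mendoza) = 317 − 245 = $72.

Mendoza pays $72.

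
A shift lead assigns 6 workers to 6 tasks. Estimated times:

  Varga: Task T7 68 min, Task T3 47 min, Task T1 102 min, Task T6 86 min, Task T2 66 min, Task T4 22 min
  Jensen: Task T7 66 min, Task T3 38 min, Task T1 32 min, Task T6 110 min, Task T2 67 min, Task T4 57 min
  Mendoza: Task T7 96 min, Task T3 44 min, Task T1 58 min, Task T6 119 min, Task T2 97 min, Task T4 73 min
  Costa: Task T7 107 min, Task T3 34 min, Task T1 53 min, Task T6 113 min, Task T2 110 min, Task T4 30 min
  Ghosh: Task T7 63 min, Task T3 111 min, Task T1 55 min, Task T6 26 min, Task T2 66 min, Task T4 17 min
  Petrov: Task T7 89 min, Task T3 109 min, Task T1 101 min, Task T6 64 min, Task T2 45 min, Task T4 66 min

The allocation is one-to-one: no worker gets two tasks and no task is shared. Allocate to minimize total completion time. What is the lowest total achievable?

Optimal: Varga→Task T7 (68 min), Jensen→Task T1 (32 min), Mendoza→Task T3 (44 min), Costa→Task T4 (30 min), Ghosh→Task T6 (26 min), Petrov→Task T2 (45 min) — total 68+32+44+30+26+45 = 245 min.
Column-greedy (each task in turn goes to its cheapest remaining worker) gives 332 min, worse by 87.
Next-best assignment: Varga→Task T4, Jensen→Task T7, Mendoza→Task T1, Costa→Task T3, Ghosh→Task T6, Petrov→Task T2 = 251 min.
Checked against all permutations: 245 min is optimal.

Minimum total: 245 min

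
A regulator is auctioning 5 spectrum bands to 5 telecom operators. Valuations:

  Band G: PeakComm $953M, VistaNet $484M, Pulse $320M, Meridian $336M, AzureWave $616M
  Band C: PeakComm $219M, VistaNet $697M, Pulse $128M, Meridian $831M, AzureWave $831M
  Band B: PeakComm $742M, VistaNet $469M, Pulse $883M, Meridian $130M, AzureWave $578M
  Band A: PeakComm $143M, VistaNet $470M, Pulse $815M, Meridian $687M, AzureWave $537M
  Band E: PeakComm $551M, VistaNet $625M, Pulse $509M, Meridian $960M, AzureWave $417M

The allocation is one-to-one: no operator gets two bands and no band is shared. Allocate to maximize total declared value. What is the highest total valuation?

Max total: $4097M

Optimal: PeakComm→Band G ($953M), VistaNet→Band A ($470M), Pulse→Band B ($883M), Meridian→Band E ($960M), AzureWave→Band C ($831M) — total 953+470+883+960+831 = $4097M.
Row-greedy (each operator in turn takes its best remaining band) gives $4030M, worse by 67.
Next-best assignment: PeakComm→Band G, VistaNet→Band C, Pulse→Band B, Meridian→Band E, AzureWave→Band A = $4030M.
Every other assignment is strictly worse.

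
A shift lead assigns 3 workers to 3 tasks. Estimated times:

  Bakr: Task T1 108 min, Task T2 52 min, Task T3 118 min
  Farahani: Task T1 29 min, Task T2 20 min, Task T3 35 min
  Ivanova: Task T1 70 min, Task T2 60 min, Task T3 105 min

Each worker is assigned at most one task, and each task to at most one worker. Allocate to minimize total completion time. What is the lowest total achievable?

Treat this as an assignment problem: match each worker to one task.
Optimal: Bakr→Task T2 (52 min), Farahani→Task T3 (35 min), Ivanova→Task T1 (70 min) — total 52+35+70 = 157 min.
Row-greedy (each worker in turn takes its cheapest remaining task) gives 186 min, worse by 29.
Next-best assignment: Bakr→Task T2, Farahani→Task T1, Ivanova→Task T3 = 186 min.

Min total: 157 min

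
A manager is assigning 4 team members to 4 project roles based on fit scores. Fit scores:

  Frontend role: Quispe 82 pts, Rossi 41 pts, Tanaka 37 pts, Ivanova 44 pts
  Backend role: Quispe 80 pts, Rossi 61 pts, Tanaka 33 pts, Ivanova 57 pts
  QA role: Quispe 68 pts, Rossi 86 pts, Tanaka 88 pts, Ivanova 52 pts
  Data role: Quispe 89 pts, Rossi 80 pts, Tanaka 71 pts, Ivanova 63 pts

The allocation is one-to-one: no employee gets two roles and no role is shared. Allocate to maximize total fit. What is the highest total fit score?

Max total: 307 pts

Optimal: Quispe→Frontend role (82 pts), Rossi→Data role (80 pts), Tanaka→QA role (88 pts), Ivanova→Backend role (57 pts) — total 82+80+88+57 = 307 pts.
Max-entry greedy (repeatedly take the single best remaining cell) gives 282 pts, worse by 25.
Swapping Quispe↔Rossi (Quispe→Data role 89 pts, Rossi→Frontend role 41 pts) loses 32.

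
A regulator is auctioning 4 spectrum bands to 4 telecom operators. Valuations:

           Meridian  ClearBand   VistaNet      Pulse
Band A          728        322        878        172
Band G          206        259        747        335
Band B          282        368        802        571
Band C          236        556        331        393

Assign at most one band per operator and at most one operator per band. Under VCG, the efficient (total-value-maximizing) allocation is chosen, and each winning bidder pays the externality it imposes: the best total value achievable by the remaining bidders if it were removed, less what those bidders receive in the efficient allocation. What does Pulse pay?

Pulse pays $55M.

Efficient allocation: Meridian→Band A ($728M), ClearBand→Band C ($556M), VistaNet→Band G ($747M), Pulse→Band B ($571M); total welfare W = $2602M.
Pulse receives Band B at value $571M, so the others get W − 571 = $2031M.
Without Pulse: best allocation of the remaining 3 bidders over all 4 bands is Meridian→Band A ($728M), ClearBand→Band C ($556M), VistaNet→Band B ($802M), total $2086M.
VCG payment = (others' best without Pulse) − (others' welfare with Pulse) = 2086 − 2031 = $55M.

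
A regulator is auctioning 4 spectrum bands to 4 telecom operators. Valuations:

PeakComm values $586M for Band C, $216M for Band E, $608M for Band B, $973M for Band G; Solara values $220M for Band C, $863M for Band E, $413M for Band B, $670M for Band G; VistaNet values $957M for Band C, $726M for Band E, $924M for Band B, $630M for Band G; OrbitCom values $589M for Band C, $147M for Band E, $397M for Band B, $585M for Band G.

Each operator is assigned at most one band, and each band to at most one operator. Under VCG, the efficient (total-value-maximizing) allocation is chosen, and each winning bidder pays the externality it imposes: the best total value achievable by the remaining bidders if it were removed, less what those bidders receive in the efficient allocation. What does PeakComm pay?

Efficient allocation: PeakComm→Band G ($973M), Solara→Band E ($863M), VistaNet→Band B ($924M), OrbitCom→Band C ($589M); total welfare W = $3349M.
PeakComm receives Band G at value $973M, so the others get W − 973 = $2376M.
Without PeakComm: best allocation of the remaining 3 bidders over all 4 bands is Solara→Band E ($863M), VistaNet→Band C ($957M), OrbitCom→Band G ($585M), total $2405M.
VCG payment = (others' best without PeakComm) − (others' welfare with PeakComm) = 2405 − 2376 = $29M.

PeakComm pays $29M.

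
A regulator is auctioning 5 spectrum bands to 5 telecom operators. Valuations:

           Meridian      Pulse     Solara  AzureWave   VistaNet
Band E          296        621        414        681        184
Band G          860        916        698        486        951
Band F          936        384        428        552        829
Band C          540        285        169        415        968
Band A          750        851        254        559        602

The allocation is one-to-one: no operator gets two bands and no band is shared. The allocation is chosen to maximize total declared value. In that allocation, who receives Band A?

Pulse receives Band A.

This is the linear assignment problem.
Optimal: Meridian→Band F ($936M), Pulse→Band A ($851M), Solara→Band G ($698M), AzureWave→Band E ($681M), VistaNet→Band C ($968M) — total 936+851+698+681+968 = $4134M.
Max-entry greedy (repeatedly take the single best remaining cell) gives $3755M, worse by 379.
Swapping AzureWave↔Solara (AzureWave→Band G $486M, Solara→Band E $414M) loses 479.
Every other assignment is strictly worse.
Pulse's own top band is Band G ($916M), but forcing Pulse→Band G and reassigning the rest optimally gives only $3793M — worse by 341.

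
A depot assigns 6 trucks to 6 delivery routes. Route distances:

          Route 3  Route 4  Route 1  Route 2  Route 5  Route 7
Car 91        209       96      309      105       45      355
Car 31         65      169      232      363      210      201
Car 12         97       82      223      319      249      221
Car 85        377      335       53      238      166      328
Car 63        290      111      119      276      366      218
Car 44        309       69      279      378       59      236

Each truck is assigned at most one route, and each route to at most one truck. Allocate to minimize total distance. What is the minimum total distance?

This is a one-to-one assignment (minimum-cost bipartite matching).
Optimal: Car 91→Route 2 (105 km), Car 31→Route 3 (65 km), Car 12→Route 4 (82 km), Car 85→Route 1 (53 km), Car 63→Route 7 (218 km), Car 44→Route 5 (59 km) — total 105+65+82+53+218+59 = 582 km.
Row-greedy (each truck in turn takes its cheapest remaining route) gives 841 km, worse by 259.
Next-best assignment: Car 91→Route 2, Car 31→Route 3, Car 12→Route 7, Car 85→Route 1, Car 63→Route 4, Car 44→Route 5 = 614 km.

Minimum total: 582 km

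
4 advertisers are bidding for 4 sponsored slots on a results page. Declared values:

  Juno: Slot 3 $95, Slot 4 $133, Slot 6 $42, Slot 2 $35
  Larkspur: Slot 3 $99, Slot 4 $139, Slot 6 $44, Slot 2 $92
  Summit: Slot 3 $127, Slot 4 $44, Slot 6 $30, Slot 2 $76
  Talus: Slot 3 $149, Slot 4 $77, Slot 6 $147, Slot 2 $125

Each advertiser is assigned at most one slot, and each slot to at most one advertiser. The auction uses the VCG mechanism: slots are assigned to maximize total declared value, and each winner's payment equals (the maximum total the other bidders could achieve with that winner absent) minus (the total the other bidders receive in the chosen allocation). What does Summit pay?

Efficient allocation: Juno→Slot 4 ($133), Larkspur→Slot 2 ($92), Summit→Slot 3 ($127), Talus→Slot 6 ($147); total welfare W = $499.
Summit receives Slot 3 at value $127, so the others get W − 127 = $372.
Without Summit: best allocation of the remaining 3 bidders over all 4 slots is Juno→Slot 3 ($95), Larkspur→Slot 4 ($139), Talus→Slot 6 ($147), total $381.
VCG payment = (others' best without Summit) − (others' welfare with Summit) = 381 − 372 = $9.

Summit pays $9.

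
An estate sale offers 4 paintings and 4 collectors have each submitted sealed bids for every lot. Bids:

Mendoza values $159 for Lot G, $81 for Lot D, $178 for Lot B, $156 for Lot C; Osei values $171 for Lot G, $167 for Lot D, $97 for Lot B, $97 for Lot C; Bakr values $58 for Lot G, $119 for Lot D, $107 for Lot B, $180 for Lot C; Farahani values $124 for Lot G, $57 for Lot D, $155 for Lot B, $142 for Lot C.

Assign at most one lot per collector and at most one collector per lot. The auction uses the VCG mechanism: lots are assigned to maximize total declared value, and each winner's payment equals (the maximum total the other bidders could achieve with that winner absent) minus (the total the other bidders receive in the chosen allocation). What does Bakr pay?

Efficient allocation: Mendoza→Lot G ($159), Osei→Lot D ($167), Bakr→Lot C ($180), Farahani→Lot B ($155); total welfare W = $661.
Bakr receives Lot C at value $180, so the others get W − 180 = $481.
Without Bakr: best allocation of the remaining 3 bidders over all 4 lots is Mendoza→Lot B ($178), Osei→Lot G ($171), Farahani→Lot C ($142), total $491.
VCG payment = (others' best without Bakr) − (others' welfare with Bakr) = 491 − 481 = $10.

Bakr pays $10.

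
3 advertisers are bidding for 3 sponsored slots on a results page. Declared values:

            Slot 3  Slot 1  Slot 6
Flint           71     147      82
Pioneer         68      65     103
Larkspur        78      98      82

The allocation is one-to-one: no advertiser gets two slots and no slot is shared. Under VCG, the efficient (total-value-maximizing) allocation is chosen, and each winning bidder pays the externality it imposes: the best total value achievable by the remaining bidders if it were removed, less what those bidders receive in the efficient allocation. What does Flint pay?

Efficient allocation: Flint→Slot 1 ($147), Pioneer→Slot 6 ($103), Larkspur→Slot 3 ($78); total welfare W = $328.
Flint receives Slot 1 at value $147, so the others get W − 147 = $181.
Without Flint: best allocation of the remaining 2 bidders over all 3 slots is Pioneer→Slot 6 ($103), Larkspur→Slot 1 ($98), total $201.
VCG payment = (others' best without Flint) − (others' welfare with Flint) = 201 − 181 = $20.

Flint pays $20.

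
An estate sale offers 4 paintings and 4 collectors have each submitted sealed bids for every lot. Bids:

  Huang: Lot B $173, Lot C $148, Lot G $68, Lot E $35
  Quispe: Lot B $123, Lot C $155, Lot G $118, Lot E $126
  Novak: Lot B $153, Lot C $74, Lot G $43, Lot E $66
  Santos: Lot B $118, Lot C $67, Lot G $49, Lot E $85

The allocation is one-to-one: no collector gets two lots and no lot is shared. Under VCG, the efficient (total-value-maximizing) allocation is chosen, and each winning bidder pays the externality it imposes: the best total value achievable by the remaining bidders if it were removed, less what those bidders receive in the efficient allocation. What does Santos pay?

Santos pays $8.

Efficient allocation: Huang→Lot C ($148), Quispe→Lot G ($118), Novak→Lot B ($153), Santos→Lot E ($85); total welfare W = $504.
Santos receives Lot E at value $85, so the others get W − 85 = $419.
Without Santos: best allocation of the remaining 3 bidders over all 4 lots is Huang→Lot C ($148), Quispe→Lot E ($126), Novak→Lot B ($153), total $427.
VCG payment = (others' best without Santos) − (others' welfare with Santos) = 427 − 419 = $8.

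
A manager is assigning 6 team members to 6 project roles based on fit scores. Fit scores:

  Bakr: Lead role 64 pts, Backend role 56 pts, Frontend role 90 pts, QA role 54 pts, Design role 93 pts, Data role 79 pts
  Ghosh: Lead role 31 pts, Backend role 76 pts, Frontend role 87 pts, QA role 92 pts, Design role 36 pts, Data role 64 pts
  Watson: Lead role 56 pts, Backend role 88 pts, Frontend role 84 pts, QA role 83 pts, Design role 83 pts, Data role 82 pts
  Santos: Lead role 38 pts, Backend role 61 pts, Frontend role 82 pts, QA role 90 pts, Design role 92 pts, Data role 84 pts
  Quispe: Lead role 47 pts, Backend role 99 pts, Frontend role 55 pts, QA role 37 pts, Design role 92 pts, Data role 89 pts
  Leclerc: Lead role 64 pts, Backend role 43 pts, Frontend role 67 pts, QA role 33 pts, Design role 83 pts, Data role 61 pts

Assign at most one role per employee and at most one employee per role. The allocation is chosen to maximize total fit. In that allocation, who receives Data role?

Optimal: Bakr→Frontend role (90 pts), Ghosh→QA role (92 pts), Watson→Data role (82 pts), Santos→Design role (92 pts), Quispe→Backend role (99 pts), Leclerc→Lead role (64 pts) — total 90+92+82+92+99+64 = 519 pts.
Row-greedy (each employee in turn takes its best remaining role) gives 476 pts, worse by 43.
Next-best assignment: Bakr→Design role, Ghosh→QA role, Watson→Frontend role, Santos→Data role, Quispe→Backend role, Leclerc→Lead role = 516 pts.
Every other assignment is strictly worse.
Watson's own top role is Backend role (88 pts), but forcing Watson→Backend role and reassigning the rest optimally gives only 515 pts — worse by 4.

Watson receives Data role.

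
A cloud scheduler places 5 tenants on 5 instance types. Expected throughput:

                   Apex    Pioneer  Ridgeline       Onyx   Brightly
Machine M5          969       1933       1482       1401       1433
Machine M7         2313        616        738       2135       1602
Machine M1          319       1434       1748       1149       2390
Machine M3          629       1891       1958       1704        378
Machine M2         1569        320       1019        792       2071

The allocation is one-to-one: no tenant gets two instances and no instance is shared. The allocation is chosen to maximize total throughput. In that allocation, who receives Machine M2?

This is a one-to-one assignment (maximum-weight bipartite matching).
Optimal: Apex→Machine M2 (1569 ops/s), Pioneer→Machine M5 (1933 ops/s), Ridgeline→Machine M3 (1958 ops/s), Onyx→Machine M7 (2135 ops/s), Brightly→Machine M1 (2390 ops/s) — total 1569+1933+1958+2135+2390 = 9985 ops/s.
Column-greedy (each instance in turn goes to its best remaining tenant) gives 9386 ops/s, worse by 599.
Next-best assignment: Apex→Machine M7, Pioneer→Machine M5, Ridgeline→Machine M1, Onyx→Machine M3, Brightly→Machine M2 = 9769 ops/s.
Swapping Onyx↔Apex (Onyx→Machine M2 792 ops/s, Apex→Machine M7 2313 ops/s) loses 599.
Checked against all permutations: 9985 ops/s is optimal.
Apex's own top instance is Machine M7 (2313 ops/s), but forcing Apex→Machine M7 and reassigning the rest optimally gives only 9769 ops/s — worse by 216.

Apex receives Machine M2.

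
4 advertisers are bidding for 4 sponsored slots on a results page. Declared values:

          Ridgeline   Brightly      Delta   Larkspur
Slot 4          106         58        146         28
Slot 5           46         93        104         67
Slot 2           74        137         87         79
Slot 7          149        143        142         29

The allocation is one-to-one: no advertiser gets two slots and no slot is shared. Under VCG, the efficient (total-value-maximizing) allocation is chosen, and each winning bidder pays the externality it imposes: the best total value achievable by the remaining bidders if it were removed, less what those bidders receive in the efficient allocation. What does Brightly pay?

Brightly pays $12.

Efficient allocation: Ridgeline→Slot 7 ($149), Brightly→Slot 2 ($137), Delta→Slot 4 ($146), Larkspur→Slot 5 ($67); total welfare W = $499.
Brightly receives Slot 2 at value $137, so the others get W − 137 = $362.
Without Brightly: best allocation of the remaining 3 bidders over all 4 slots is Ridgeline→Slot 7 ($149), Delta→Slot 4 ($146), Larkspur→Slot 2 ($79), total $374.
VCG payment = (others' best without Brightly) − (others' welfare with Brightly) = 374 − 362 = $12.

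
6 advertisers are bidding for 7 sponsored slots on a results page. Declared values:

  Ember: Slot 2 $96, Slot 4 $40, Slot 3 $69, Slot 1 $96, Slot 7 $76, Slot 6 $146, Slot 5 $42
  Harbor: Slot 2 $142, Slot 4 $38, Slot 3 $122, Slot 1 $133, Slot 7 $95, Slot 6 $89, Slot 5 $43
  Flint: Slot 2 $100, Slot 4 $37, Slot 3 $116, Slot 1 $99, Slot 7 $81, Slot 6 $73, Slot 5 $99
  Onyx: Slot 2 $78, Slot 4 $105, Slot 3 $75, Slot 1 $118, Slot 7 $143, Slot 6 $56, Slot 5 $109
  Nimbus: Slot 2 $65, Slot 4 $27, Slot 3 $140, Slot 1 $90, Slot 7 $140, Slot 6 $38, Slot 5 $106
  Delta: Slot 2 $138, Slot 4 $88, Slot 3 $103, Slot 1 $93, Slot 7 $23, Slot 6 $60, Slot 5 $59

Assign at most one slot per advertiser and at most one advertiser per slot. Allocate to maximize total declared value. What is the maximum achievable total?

Maximum total: $799

Optimal: Ember→Slot 6 ($146), Harbor→Slot 1 ($133), Flint→Slot 5 ($99), Onyx→Slot 7 ($143), Nimbus→Slot 3 ($140), Delta→Slot 2 ($138) — total 146+133+99+143+140+138 = $799.
Max-entry greedy (repeatedly take the single best remaining cell) gives $758, worse by 41.
Next-best assignment: Ember→Slot 6, Harbor→Slot 1, Flint→Slot 3, Onyx→Slot 7, Nimbus→Slot 5, Delta→Slot 2 = $782.
No other one-to-one assignment exceeds $799.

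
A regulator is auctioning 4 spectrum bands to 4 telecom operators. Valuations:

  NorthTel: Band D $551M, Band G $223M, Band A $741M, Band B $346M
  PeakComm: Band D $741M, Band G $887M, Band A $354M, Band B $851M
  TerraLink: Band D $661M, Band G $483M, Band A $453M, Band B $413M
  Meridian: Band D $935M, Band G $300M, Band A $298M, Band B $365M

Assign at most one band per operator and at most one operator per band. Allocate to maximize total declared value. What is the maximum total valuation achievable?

Maximum total: $3010M

Optimal: NorthTel→Band A ($741M), PeakComm→Band B ($851M), TerraLink→Band G ($483M), Meridian→Band D ($935M) — total 741+851+483+935 = $3010M.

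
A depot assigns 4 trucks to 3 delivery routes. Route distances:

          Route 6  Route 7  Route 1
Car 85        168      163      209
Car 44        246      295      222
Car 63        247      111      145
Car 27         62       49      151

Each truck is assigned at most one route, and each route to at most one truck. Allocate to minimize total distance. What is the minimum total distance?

Optimal: Car 85→Route 6 (168 km), Car 27→Route 7 (49 km), Car 63→Route 1 (145 km) — total 168+49+145 = 362 km.
Row-greedy (each truck in turn takes its cheapest remaining route) gives 632 km, worse by 270.
Next-best assignment: Car 27→Route 6, Car 85→Route 7, Car 63→Route 1 = 370 km.

Minimum total: 362 km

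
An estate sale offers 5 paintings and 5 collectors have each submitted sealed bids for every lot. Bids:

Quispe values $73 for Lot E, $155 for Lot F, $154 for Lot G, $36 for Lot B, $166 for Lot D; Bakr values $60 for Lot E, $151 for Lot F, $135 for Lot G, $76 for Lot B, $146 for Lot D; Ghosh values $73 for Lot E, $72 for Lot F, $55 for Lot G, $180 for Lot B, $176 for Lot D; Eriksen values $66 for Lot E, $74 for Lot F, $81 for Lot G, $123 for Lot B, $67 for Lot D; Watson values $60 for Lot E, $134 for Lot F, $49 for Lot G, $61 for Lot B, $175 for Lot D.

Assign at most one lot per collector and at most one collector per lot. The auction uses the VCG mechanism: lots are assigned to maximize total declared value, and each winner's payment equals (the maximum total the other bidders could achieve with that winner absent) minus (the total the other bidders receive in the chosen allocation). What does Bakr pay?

Bakr pays $16.

Efficient allocation: Quispe→Lot G ($154), Bakr→Lot F ($151), Ghosh→Lot B ($180), Eriksen→Lot E ($66), Watson→Lot D ($175); total welfare W = $726.
Bakr receives Lot F at value $151, so the others get W − 151 = $575.
Without Bakr: best allocation of the remaining 4 bidders over all 5 lots is Quispe→Lot F ($155), Ghosh→Lot B ($180), Eriksen→Lot G ($81), Watson→Lot D ($175), total $591.
VCG payment = (others' best without Bakr) − (others' welfare with Bakr) = 591 − 575 = $16.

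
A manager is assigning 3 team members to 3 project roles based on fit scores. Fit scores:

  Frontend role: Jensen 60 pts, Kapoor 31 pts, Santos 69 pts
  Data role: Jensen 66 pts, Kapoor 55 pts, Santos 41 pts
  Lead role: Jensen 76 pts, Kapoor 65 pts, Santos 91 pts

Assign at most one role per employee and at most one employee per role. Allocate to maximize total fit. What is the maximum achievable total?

Treat this as an assignment problem: match each employee to one role.
Optimal: Jensen→Frontend role (60 pts), Kapoor→Data role (55 pts), Santos→Lead role (91 pts) — total 60+55+91 = 206 pts.
Row-greedy (each employee in turn takes its best remaining role) gives 200 pts, worse by 6.
Next-best assignment: Jensen→Data role, Kapoor→Lead role, Santos→Frontend role = 200 pts.

Max total: 206 pts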